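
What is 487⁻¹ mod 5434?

2611

gcd(5434, 487) = 1  (5434 = 11·487 + 77, 487 = 6·77 + 25, 77 = 3·25 + 2, 25 = 12·2 + 1, 2 = 2·1).
Back-substituting, 487·(2611) + 5434·(-234) = 1.
So 487·2611 ≡ 1 (mod 5434), and 2611 mod 5434 = 2611.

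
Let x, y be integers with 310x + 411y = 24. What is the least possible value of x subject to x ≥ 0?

366

gcd(411, 310) = 1.
1 divides 24, so solutions exist.
By Bézout, 310×(118) + 411×(-89) = 1.
Scale by 24/1 = 24: (x₀, y₀) = (2832, -2136).
General solution: x = 2832 + 411t, y = -2136 - 310t for integer t.
x ≥ 0: smallest is 2832 mod 411 = 366 (at t = -6), with y = -276.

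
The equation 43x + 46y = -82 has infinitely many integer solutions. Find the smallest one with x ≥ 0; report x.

gcd(46, 43):
  46 = 1·43 + 3
  43 = 14·3 + 1
  3 = 3·1
so gcd(46, 43) = 1.
1 divides -82, so solutions exist.
Back-substitute for Bézout coefficients:
  1 = 43 - 14·3
  ... = 43·(15) + 46·(-14)
Scale by -82/1 = -82: (x₀, y₀) = (-1230, 1148).
General solution: x = -1230 + 46t, y = 1148 - 43t for integer t.
x ≥ 0: smallest is -1230 mod 46 = 12 (at t = 27), with y = -13.

12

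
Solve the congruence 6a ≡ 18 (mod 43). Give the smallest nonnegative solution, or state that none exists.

gcd(43, 6):
  43 = 7×6 + 1
  6 = 6×1
so gcd(43, 6) = 1.
1 divides 18, so solutions exist.
Back-substitute for Bézout coefficients:
  1 = 43 - 7×6
  ... = 6×(-7) + 43×(1)
So 6×(-7) ≡ 1 (mod 43); multiply by 18: a ≡ -126 (mod 43).
Smallest nonnegative: a = -126 mod 43 = 3.

3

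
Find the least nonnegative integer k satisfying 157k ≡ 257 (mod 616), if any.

445

gcd(616, 157) = 1.
1 divides 257, so solutions exist.
By Bézout, 157*(-51) + 616*(13) = 1.
So 157*(-51) ≡ 1 (mod 616); multiply by 257: k ≡ -13107 (mod 616).
Smallest nonnegative: k = -13107 mod 616 = 445.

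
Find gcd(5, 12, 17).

1

gcd(12, 5):
  12 = 2*5 + 2
  5 = 2*2 + 1
  2 = 2*1
so gcd(12, 5) = 1.
gcd(1, 17) = 1.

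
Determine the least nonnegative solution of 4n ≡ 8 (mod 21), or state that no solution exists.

gcd(21, 4) = 1  (21 = 5·4 + 1, 4 = 4·1).
1 divides 8, so solutions exist.
Back-substituting, 4·(-5) + 21·(1) = 1.
So 4·(-5) ≡ 1 (mod 21); multiply by 8: n ≡ -40 (mod 21).
Smallest nonnegative: n = -40 mod 21 = 2.

2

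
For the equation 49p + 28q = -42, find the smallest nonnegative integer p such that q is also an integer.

2

gcd(49, 28):
  49 = 1*28 + 21
  28 = 1*21 + 7
  21 = 3*7
so gcd(49, 28) = 7.
7 divides -42, so solutions exist.
Back-substitute for Bézout coefficients:
  7 = 28 - 1*21
  ... = 49*(-1) + 28*(2)
Scale by -42/7 = -6: (p₀, q₀) = (6, -12).
General solution: p = 6 + 4t, q = -12 - 7t for integer t.
p ≥ 0: smallest is 6 mod 4 = 2 (at t = -1), with q = -5.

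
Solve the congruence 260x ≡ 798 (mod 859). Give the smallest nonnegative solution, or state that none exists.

gcd(859, 260):
  859 = 3*260 + 79
  260 = 3*79 + 23
  79 = 3*23 + 10
  23 = 2*10 + 3
  10 = 3*3 + 1
  3 = 3*1
so gcd(859, 260) = 1.
1 divides 798, so solutions exist.
Back-substitute for Bézout coefficients:
  1 = 10 - 3*3
  ... = 260*(-261) + 859*(79)
So 260*(-261) ≡ 1 (mod 859); multiply by 798: x ≡ -208278 (mod 859).
Smallest nonnegative: x = -208278 mod 859 = 459.

459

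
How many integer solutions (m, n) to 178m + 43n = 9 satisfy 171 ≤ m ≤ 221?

gcd(178, 43) = 1.
By Bézout, 178·(-7) + 43·(29) = 1.
Particular solution: (23, -95).
General solution: m = 23 + 43t, n = -95 - 178t for integer t.
171 ≤ 23 + 43t ≤ 221 gives t ∈ [4, 4], which is 1 value.

1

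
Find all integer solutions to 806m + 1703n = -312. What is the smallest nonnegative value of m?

gcd(1703, 806) = 13.
13 divides -312, so solutions exist.
By Bézout, 806·(-19) + 1703·(9) = 13.
Scale by -312/13 = -24: (m₀, n₀) = (456, -216).
General solution: m = 456 + 131t, n = -216 - 62t for integer t.
m ≥ 0: smallest is 456 mod 131 = 63 (at t = -3), with n = -30.

63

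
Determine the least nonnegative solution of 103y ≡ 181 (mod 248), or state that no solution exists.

139

gcd(248, 103) = 1.
1 divides 181, so solutions exist.
By Bézout, 103·(-65) + 248·(27) = 1.
So 103·(-65) ≡ 1 (mod 248); multiply by 181: y ≡ -11765 (mod 248).
Smallest nonnegative: y = -11765 mod 248 = 139.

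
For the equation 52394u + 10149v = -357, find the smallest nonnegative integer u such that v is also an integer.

486

gcd(52394, 10149):
  52394 = 5*10149 + 1649
  10149 = 6*1649 + 255
  1649 = 6*255 + 119
  255 = 2*119 + 17
  119 = 7*17
so gcd(52394, 10149) = 17.
17 divides -357, so solutions exist.
Back-substitute for Bézout coefficients:
  17 = 255 - 2*119
  ... = 52394*(-80) + 10149*(413)
Scale by -357/17 = -21: (u₀, v₀) = (1680, -8673).
General solution: u = 1680 + 597t, v = -8673 - 3082t for integer t.
u ≥ 0: smallest is 1680 mod 597 = 486 (at t = -2), with v = -2509.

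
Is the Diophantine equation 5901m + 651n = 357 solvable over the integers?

gcd(5901, 651) = 21  (5901 = 9×651 + 42, 651 = 15×42 + 21, 42 = 2×21).
21 divides 357, so integer solutions exist.

yes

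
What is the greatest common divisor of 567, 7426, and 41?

1

gcd(7426, 567) = 1  (7426 = 13*567 + 55, 567 = 10*55 + 17, 55 = 3*17 + 4, 17 = 4*4 + 1, 4 = 4*1).
gcd(1, 41) = 1.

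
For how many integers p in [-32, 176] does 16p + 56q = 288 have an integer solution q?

30

gcd(56, 16) = 8.
By Bézout, 16*(-3) + 56*(1) = 8.
Particular solution: (4, 4).
General solution: p = 4 + 7t, q = 4 - 2t for integer t.
-32 ≤ 4 + 7t ≤ 176 gives t ∈ [-5, 24], which is 30 values.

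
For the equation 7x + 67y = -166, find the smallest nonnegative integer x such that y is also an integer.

gcd(67, 7):
  67 = 9·7 + 4
  7 = 1·4 + 3
  4 = 1·3 + 1
  3 = 3·1
so gcd(67, 7) = 1.
1 divides -166, so solutions exist.
Back-substitute for Bézout coefficients:
  1 = 4 - 1·3
  ... = 7·(-19) + 67·(2)
Scale by -166/1 = -166: (x₀, y₀) = (3154, -332).
General solution: x = 3154 + 67t, y = -332 - 7t for integer t.
x ≥ 0: smallest is 3154 mod 67 = 5 (at t = -47), with y = -3.

5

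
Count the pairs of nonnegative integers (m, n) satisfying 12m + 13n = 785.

gcd(13, 12) = 1  (13 = 1*12 + 1, 12 = 12*1).
Back-substituting, 12*(-1) + 13*(1) = 1.
Scale by 785: one solution is (-785, 785). Reduce m mod 13: (8, 53).
General: m = 8 + 13t, n = 53 - 12t.
m ≥ 0 ⇒ t ≥ 0; n ≥ 0 ⇒ t ≤ 4. So t ∈ [0, 4]: 5 solutions.

5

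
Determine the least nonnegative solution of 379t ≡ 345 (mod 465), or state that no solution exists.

gcd(465, 379) = 1  (465 = 1·379 + 86, 379 = 4·86 + 35, 86 = 2·35 + 16, 35 = 2·16 + 3, 16 = 5·3 + 1, 3 = 3·1).
1 divides 345, so solutions exist.
Back-substituting, 379·(-146) + 465·(119) = 1.
So 379·(-146) ≡ 1 (mod 465); multiply by 345: t ≡ -50370 (mod 465).
Smallest nonnegative: t = -50370 mod 465 = 315.

315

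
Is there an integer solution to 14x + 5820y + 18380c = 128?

gcd(5820, 14) = 2  (5820 = 415·14 + 10, 14 = 1·10 + 4, 10 = 2·4 + 2, 4 = 2·2).
gcd(2, 18380) = 2.
2 divides 128, so integer solutions exist.

yes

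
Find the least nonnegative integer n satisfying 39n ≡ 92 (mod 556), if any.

gcd(556, 39) = 1.
1 divides 92, so solutions exist.
By Bézout, 39×(-57) + 556×(4) = 1.
So 39×(-57) ≡ 1 (mod 556); multiply by 92: n ≡ -5244 (mod 556).
Smallest nonnegative: n = -5244 mod 556 = 316.

316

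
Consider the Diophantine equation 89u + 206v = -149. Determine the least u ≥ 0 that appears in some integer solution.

121

gcd(206, 89):
  206 = 2*89 + 28
  89 = 3*28 + 5
  28 = 5*5 + 3
  5 = 1*3 + 2
  3 = 1*2 + 1
  2 = 2*1
so gcd(206, 89) = 1.
1 divides -149, so solutions exist.
Back-substitute for Bézout coefficients:
  1 = 3 - 1*2
  ... = 89*(-81) + 206*(35)
Scale by -149/1 = -149: (u₀, v₀) = (12069, -5215).
General solution: u = 12069 + 206t, v = -5215 - 89t for integer t.
u ≥ 0: smallest is 12069 mod 206 = 121 (at t = -58), with v = -53.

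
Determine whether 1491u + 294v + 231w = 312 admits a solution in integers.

no

gcd(1491, 294) = 21.
gcd(21, 231) = 21.
21 does not divide 312 (remainder 18), so no integer solutions.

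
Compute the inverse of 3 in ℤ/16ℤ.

gcd(16, 3):
  16 = 5*3 + 1
  3 = 3*1
so gcd(16, 3) = 1.
Back-substitute for Bézout coefficients:
  1 = 16 - 5*3
  ... = 3*(-5) + 16*(1)
So 3*-5 ≡ 1 (mod 16), and -5 mod 16 = 11.

11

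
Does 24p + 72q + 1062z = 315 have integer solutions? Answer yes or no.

gcd(72, 24) = 24  (72 = 3×24).
gcd(24, 1062) = 6.
6 does not divide 315 (remainder 3), so no integer solutions.

no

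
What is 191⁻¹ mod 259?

gcd(259, 191) = 1.
By Bézout, 191·(-80) + 259·(59) = 1.
So 191·-80 ≡ 1 (mod 259), and -80 mod 259 = 179.

179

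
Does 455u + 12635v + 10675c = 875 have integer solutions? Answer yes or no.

yes

gcd(12635, 455) = 35  (12635 = 27*455 + 350, 455 = 1*350 + 105, 350 = 3*105 + 35, 105 = 3*35).
gcd(35, 10675) = 35.
35 divides 875, so integer solutions exist.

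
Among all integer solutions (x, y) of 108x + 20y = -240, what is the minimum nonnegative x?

gcd(108, 20):
  108 = 5·20 + 8
  20 = 2·8 + 4
  8 = 2·4
so gcd(108, 20) = 4.
4 divides -240, so solutions exist.
Back-substitute for Bézout coefficients:
  4 = 20 - 2·8
  ... = 108·(-2) + 20·(11)
Scale by -240/4 = -60: (x₀, y₀) = (120, -660).
General solution: x = 120 + 5t, y = -660 - 27t for integer t.
x ≥ 0: smallest is 120 mod 5 = 0 (at t = -24), with y = -12.

0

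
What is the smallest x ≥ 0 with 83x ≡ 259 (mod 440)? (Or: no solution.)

gcd(440, 83) = 1  (440 = 5×83 + 25, 83 = 3×25 + 8, 25 = 3×8 + 1, 8 = 8×1).
1 divides 259, so solutions exist.
Back-substituting, 83×(-53) + 440×(10) = 1.
So 83×(-53) ≡ 1 (mod 440); multiply by 259: x ≡ -13727 (mod 440).
Smallest nonnegative: x = -13727 mod 440 = 353.

353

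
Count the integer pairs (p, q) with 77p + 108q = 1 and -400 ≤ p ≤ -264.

gcd(108, 77) = 1.
By Bézout, 77*(-7) + 108*(5) = 1.
Particular solution: (101, -72).
General solution: p = 101 + 108t, q = -72 - 77t for integer t.
-400 ≤ 101 + 108t ≤ -264 gives t ∈ [-4, -4], which is 1 value.

1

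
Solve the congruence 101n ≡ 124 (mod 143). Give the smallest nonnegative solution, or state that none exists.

106

gcd(143, 101) = 1.
1 divides 124, so solutions exist.
By Bézout, 101*(17) + 143*(-12) = 1.
So 101*(17) ≡ 1 (mod 143); multiply by 124: n ≡ 2108 (mod 143).
Smallest nonnegative: n = 2108 mod 143 = 106.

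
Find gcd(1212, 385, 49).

1

gcd(1212, 385) = 1  (1212 = 3×385 + 57, 385 = 6×57 + 43, 57 = 1×43 + 14, 43 = 3×14 + 1, 14 = 14×1).
gcd(1, 49) = 1.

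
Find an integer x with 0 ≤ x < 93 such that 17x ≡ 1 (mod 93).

11

gcd(93, 17) = 1  (93 = 5·17 + 8, 17 = 2·8 + 1, 8 = 8·1).
Back-substituting, 17·(11) + 93·(-2) = 1.
So 17·11 ≡ 1 (mod 93), and 11 mod 93 = 11.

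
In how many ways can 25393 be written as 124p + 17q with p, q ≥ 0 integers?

gcd(124, 17) = 1  (124 = 7·17 + 5, 17 = 3·5 + 2, 5 = 2·2 + 1, 2 = 2·1).
Back-substituting, 124·(7) + 17·(-51) = 1.
Scale by 25393: one solution is (177751, -1295043). Reduce p mod 17: (16, 1377).
General: p = 16 + 17t, q = 1377 - 124t.
p ≥ 0 ⇒ t ≥ 0; q ≥ 0 ⇒ t ≤ 11. So t ∈ [0, 11]: 12 solutions.

12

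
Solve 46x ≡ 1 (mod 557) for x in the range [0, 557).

gcd(557, 46) = 1.
By Bézout, 46×(109) + 557×(-9) = 1.
So 46×109 ≡ 1 (mod 557), and 109 mod 557 = 109.

109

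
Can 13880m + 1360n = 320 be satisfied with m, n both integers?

gcd(13880, 1360) = 40  (13880 = 10*1360 + 280, 1360 = 4*280 + 240, 280 = 1*240 + 40, 240 = 6*40).
40 divides 320, so integer solutions exist.

yes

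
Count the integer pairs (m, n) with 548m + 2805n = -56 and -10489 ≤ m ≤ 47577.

20

gcd(2805, 548):
  2805 = 5×548 + 65
  548 = 8×65 + 28
  65 = 2×28 + 9
  28 = 3×9 + 1
  9 = 9×1
so gcd(2805, 548) = 1.
Back-substitute for Bézout coefficients:
  1 = 28 - 3×9
  ... = 548×(302) + 2805×(-59)
Scale by -56: particular solution (-16912, 3304); reduce m mod 2805: (2723, -532).
General solution: m = 2723 + 2805t, n = -532 - 548t for integer t.
-10489 ≤ 2723 + 2805t ≤ 47577 gives t ∈ [-4, 15], which is 20 values.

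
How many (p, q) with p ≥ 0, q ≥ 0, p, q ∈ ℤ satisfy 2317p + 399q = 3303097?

25

gcd(2317, 399) = 7  (2317 = 5·399 + 322, 399 = 1·322 + 77, 322 = 4·77 + 14, 77 = 5·14 + 7, 14 = 2·7).
Back-substituting, 2317·(-26) + 399·(151) = 7.
Scale by 471871: one solution is (-12268646, 71252521). Reduce p mod 57: (34, 8081).
General: p = 34 + 57t, q = 8081 - 331t.
p ≥ 0 ⇒ t ≥ 0; q ≥ 0 ⇒ t ≤ 24. So t ∈ [0, 24]: 25 solutions.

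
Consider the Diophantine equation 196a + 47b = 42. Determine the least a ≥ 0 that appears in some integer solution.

gcd(196, 47):
  196 = 4*47 + 8
  47 = 5*8 + 7
  8 = 1*7 + 1
  7 = 7*1
so gcd(196, 47) = 1.
1 divides 42, so solutions exist.
Back-substitute for Bézout coefficients:
  1 = 8 - 1*7
  ... = 196*(6) + 47*(-25)
Scale by 42/1 = 42: (a₀, b₀) = (252, -1050).
General solution: a = 252 + 47t, b = -1050 - 196t for integer t.
a ≥ 0: smallest is 252 mod 47 = 17 (at t = -5), with b = -70.

17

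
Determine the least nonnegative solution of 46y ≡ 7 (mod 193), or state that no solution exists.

gcd(193, 46) = 1.
1 divides 7, so solutions exist.
By Bézout, 46*(21) + 193*(-5) = 1.
So 46*(21) ≡ 1 (mod 193); multiply by 7: y ≡ 147 (mod 193).
Smallest nonnegative: y = 147 mod 193 = 147.

147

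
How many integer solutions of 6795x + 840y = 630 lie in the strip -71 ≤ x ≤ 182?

5

gcd(6795, 840) = 15  (6795 = 8·840 + 75, 840 = 11·75 + 15, 75 = 5·15).
Back-substituting, 6795·(-11) + 840·(89) = 15.
Scale by 42: particular solution (-462, 3738); reduce x mod 56: (42, -339).
General solution: x = 42 + 56t, y = -339 - 453t for integer t.
-71 ≤ 42 + 56t ≤ 182 gives t ∈ [-2, 2], which is 5 values.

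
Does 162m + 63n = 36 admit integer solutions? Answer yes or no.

yes

gcd(162, 63) = 9  (162 = 2×63 + 36, 63 = 1×36 + 27, 36 = 1×27 + 9, 27 = 3×9).
9 divides 36, so integer solutions exist.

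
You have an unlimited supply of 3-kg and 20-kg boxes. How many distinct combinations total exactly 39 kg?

1

Need nonnegative integers with 3j + 20k = 39.
gcd(3, 20) = 1, and 3·(7) + 20·(-1) = 1.
So (j₀, k₀) = (273, -39); general j = 273 + 20t, k = -39 - 3t.
j ≥ 0 ⇒ t ≥ -13; k ≥ 0 ⇒ t ≤ -13. That's 1 value of t.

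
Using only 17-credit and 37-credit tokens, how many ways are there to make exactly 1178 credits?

2

Need nonnegative integers with 17j + 37k = 1178.
gcd(17, 37) = 1, and 17·(-13) + 37·(6) = 1.
So (j₀, k₀) = (-15314, 7068); general j = -15314 + 37t, k = 7068 - 17t.
j ≥ 0 ⇒ t ≥ 414; k ≥ 0 ⇒ t ≤ 415. That's 2 values of t.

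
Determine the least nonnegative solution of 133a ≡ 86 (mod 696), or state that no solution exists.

gcd(696, 133):
  696 = 5*133 + 31
  133 = 4*31 + 9
  31 = 3*9 + 4
  9 = 2*4 + 1
  4 = 4*1
so gcd(696, 133) = 1.
1 divides 86, so solutions exist.
Back-substitute for Bézout coefficients:
  1 = 9 - 2*4
  ... = 133*(157) + 696*(-30)
So 133*(157) ≡ 1 (mod 696); multiply by 86: a ≡ 13502 (mod 696).
Smallest nonnegative: a = 13502 mod 696 = 278.

278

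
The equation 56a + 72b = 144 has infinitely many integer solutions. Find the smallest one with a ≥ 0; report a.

gcd(72, 56) = 8.
8 divides 144, so solutions exist.
By Bézout, 56·(4) + 72·(-3) = 8.
Scale by 144/8 = 18: (a₀, b₀) = (72, -54).
General solution: a = 72 + 9t, b = -54 - 7t for integer t.
a ≥ 0: smallest is 72 mod 9 = 0 (at t = -8), with b = 2.

0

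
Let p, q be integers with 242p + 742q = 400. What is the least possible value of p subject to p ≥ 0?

gcd(742, 242) = 2  (742 = 3*242 + 16, 242 = 15*16 + 2, 16 = 8*2).
2 divides 400, so solutions exist.
Back-substituting, 242*(46) + 742*(-15) = 2.
Scale by 400/2 = 200: (p₀, q₀) = (9200, -3000).
General solution: p = 9200 + 371t, q = -3000 - 121t for integer t.
p ≥ 0: smallest is 9200 mod 371 = 296 (at t = -24), with q = -96.

296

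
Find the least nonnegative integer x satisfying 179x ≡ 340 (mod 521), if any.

gcd(521, 179) = 1.
1 divides 340, so solutions exist.
By Bézout, 179·(163) + 521·(-56) = 1.
So 179·(163) ≡ 1 (mod 521); multiply by 340: x ≡ 55420 (mod 521).
Smallest nonnegative: x = 55420 mod 521 = 194.

194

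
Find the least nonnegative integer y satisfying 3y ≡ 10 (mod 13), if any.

12

gcd(13, 3):
  13 = 4×3 + 1
  3 = 3×1
so gcd(13, 3) = 1.
1 divides 10, so solutions exist.
Back-substitute for Bézout coefficients:
  1 = 13 - 4×3
  ... = 3×(-4) + 13×(1)
So 3×(-4) ≡ 1 (mod 13); multiply by 10: y ≡ -40 (mod 13).
Smallest nonnegative: y = -40 mod 13 = 12.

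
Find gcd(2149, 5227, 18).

1

gcd(5227, 2149):
  5227 = 2*2149 + 929
  2149 = 2*929 + 291
  929 = 3*291 + 56
  291 = 5*56 + 11
  56 = 5*11 + 1
  11 = 11*1
so gcd(5227, 2149) = 1.
gcd(1, 18) = 1.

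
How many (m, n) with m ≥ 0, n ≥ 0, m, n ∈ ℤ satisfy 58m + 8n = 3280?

15

gcd(58, 8) = 2.
By Bézout, 58×(1) + 8×(-7) = 2.
One solution: (0, 410).
General: m = 0 + 4t, n = 410 - 29t.
m ≥ 0 ⇒ t ≥ 0; n ≥ 0 ⇒ t ≤ 14. So t ∈ [0, 14]: 15 solutions.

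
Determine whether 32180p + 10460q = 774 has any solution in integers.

no

gcd(32180, 10460) = 20  (32180 = 3*10460 + 800, 10460 = 13*800 + 60, 800 = 13*60 + 20, 60 = 3*20).
20 does not divide 774 (remainder 14), so no integer solutions.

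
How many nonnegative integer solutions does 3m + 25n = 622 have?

gcd(25, 3):
  25 = 8*3 + 1
  3 = 3*1
so gcd(25, 3) = 1.
Back-substitute for Bézout coefficients:
  1 = 25 - 8*3
  ... = 3*(-8) + 25*(1)
Scale by 622: one solution is (-4976, 622). Reduce m mod 25: (24, 22).
General: m = 24 + 25t, n = 22 - 3t.
m ≥ 0 ⇒ t ≥ 0; n ≥ 0 ⇒ t ≤ 7. So t ∈ [0, 7]: 8 solutions.

8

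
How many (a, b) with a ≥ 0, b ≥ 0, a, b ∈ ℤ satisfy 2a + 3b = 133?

gcd(3, 2) = 1.
By Bézout, 2·(-1) + 3·(1) = 1.
One solution: (2, 43).
General: a = 2 + 3t, b = 43 - 2t.
a ≥ 0 ⇒ t ≥ 0; b ≥ 0 ⇒ t ≤ 21. So t ∈ [0, 21]: 22 solutions.

22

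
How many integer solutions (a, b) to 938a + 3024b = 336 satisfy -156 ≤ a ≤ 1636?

gcd(3024, 938):
  3024 = 3*938 + 210
  938 = 4*210 + 98
  210 = 2*98 + 14
  98 = 7*14
so gcd(3024, 938) = 14.
Back-substitute for Bézout coefficients:
  14 = 210 - 2*98
  ... = 938*(-29) + 3024*(9)
Scale by 24: particular solution (-696, 216); reduce a mod 216: (168, -52).
General solution: a = 168 + 216t, b = -52 - 67t for integer t.
-156 ≤ 168 + 216t ≤ 1636 gives t ∈ [-1, 6], which is 8 values.

8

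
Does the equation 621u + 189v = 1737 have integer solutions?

gcd(621, 189) = 27  (621 = 3×189 + 54, 189 = 3×54 + 27, 54 = 2×27).
27 does not divide 1737 (remainder 9), so no integer solutions.

no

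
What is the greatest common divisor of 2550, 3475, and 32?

gcd(3475, 2550) = 25.
gcd(25, 32) = 1.

1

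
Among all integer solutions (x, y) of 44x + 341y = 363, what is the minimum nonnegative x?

16

gcd(341, 44) = 11.
11 divides 363, so solutions exist.
By Bézout, 44·(8) + 341·(-1) = 11.
Scale by 363/11 = 33: (x₀, y₀) = (264, -33).
General solution: x = 264 + 31t, y = -33 - 4t for integer t.
x ≥ 0: smallest is 264 mod 31 = 16 (at t = -8), with y = -1.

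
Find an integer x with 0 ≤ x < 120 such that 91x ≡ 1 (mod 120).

gcd(120, 91):
  120 = 1*91 + 29
  91 = 3*29 + 4
  29 = 7*4 + 1
  4 = 4*1
so gcd(120, 91) = 1.
Back-substitute for Bézout coefficients:
  1 = 29 - 7*4
  ... = 91*(-29) + 120*(22)
So 91*-29 ≡ 1 (mod 120), and -29 mod 120 = 91.

91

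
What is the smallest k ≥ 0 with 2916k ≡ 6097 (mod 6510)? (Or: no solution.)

no solution

gcd(6510, 2916):
  6510 = 2·2916 + 678
  2916 = 4·678 + 204
  678 = 3·204 + 66
  204 = 3·66 + 6
  66 = 11·6
so gcd(6510, 2916) = 6.
6 does not divide 6097, so the congruence has no solution.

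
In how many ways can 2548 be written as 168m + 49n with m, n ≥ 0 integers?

3

gcd(168, 49):
  168 = 3×49 + 21
  49 = 2×21 + 7
  21 = 3×7
so gcd(168, 49) = 7.
Back-substitute for Bézout coefficients:
  7 = 49 - 2×21
  ... = 168×(-2) + 49×(7)
Scale by 364: one solution is (-728, 2548). Reduce m mod 7: (0, 52).
General: m = 0 + 7t, n = 52 - 24t.
m ≥ 0 ⇒ t ≥ 0; n ≥ 0 ⇒ t ≤ 2. So t ∈ [0, 2]: 3 solutions.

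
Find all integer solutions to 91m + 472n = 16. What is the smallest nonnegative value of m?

384

gcd(472, 91) = 1  (472 = 5*91 + 17, 91 = 5*17 + 6, 17 = 2*6 + 5, 6 = 1*5 + 1, 5 = 5*1).
1 divides 16, so solutions exist.
Back-substituting, 91*(83) + 472*(-16) = 1.
Scale by 16/1 = 16: (m₀, n₀) = (1328, -256).
General solution: m = 1328 + 472t, n = -256 - 91t for integer t.
m ≥ 0: smallest is 1328 mod 472 = 384 (at t = -2), with n = -74.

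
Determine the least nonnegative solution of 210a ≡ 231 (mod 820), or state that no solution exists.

no solution

gcd(820, 210) = 10.
10 does not divide 231, so the congruence has no solution.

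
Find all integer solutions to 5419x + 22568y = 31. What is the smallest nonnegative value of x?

gcd(22568, 5419):
  22568 = 4×5419 + 892
  5419 = 6×892 + 67
  892 = 13×67 + 21
  67 = 3×21 + 4
  21 = 5×4 + 1
  4 = 4×1
so gcd(22568, 5419) = 1.
1 divides 31, so solutions exist.
Back-substitute for Bézout coefficients:
  1 = 21 - 5×4
  ... = 5419×(-5389) + 22568×(1294)
Scale by 31/1 = 31: (x₀, y₀) = (-167059, 40114).
General solution: x = -167059 + 22568t, y = 40114 - 5419t for integer t.
x ≥ 0: smallest is -167059 mod 22568 = 13485 (at t = 8), with y = -3238.

13485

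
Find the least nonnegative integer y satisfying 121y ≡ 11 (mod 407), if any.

27

gcd(407, 121):
  407 = 3*121 + 44
  121 = 2*44 + 33
  44 = 1*33 + 11
  33 = 3*11
so gcd(407, 121) = 11.
11 divides 11, so solutions exist.
Back-substitute for Bézout coefficients:
  11 = 44 - 1*33
  ... = 121*(-10) + 407*(3)
So 121*(-10) ≡ 11 (mod 407); multiply by 1: y ≡ -10 (mod 37).
Smallest nonnegative: y = -10 mod 37 = 27.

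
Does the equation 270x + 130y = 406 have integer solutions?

no

gcd(270, 130) = 10  (270 = 2×130 + 10, 130 = 13×10).
10 does not divide 406 (remainder 6), so no integer solutions.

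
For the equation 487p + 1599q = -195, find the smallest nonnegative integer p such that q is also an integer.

39

gcd(1599, 487) = 1.
1 divides -195, so solutions exist.
By Bézout, 487*(-197) + 1599*(60) = 1.
Scale by -195/1 = -195: (p₀, q₀) = (38415, -11700).
General solution: p = 38415 + 1599t, q = -11700 - 487t for integer t.
p ≥ 0: smallest is 38415 mod 1599 = 39 (at t = -24), with q = -12.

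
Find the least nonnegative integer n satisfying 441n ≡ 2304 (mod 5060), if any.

1864

gcd(5060, 441):
  5060 = 11*441 + 209
  441 = 2*209 + 23
  209 = 9*23 + 2
  23 = 11*2 + 1
  2 = 2*1
so gcd(5060, 441) = 1.
1 divides 2304, so solutions exist.
Back-substitute for Bézout coefficients:
  1 = 23 - 11*2
  ... = 441*(2421) + 5060*(-211)
So 441*(2421) ≡ 1 (mod 5060); multiply by 2304: n ≡ 5577984 (mod 5060).
Smallest nonnegative: n = 5577984 mod 5060 = 1864.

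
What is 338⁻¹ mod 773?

510

gcd(773, 338):
  773 = 2×338 + 97
  338 = 3×97 + 47
  97 = 2×47 + 3
  47 = 15×3 + 2
  3 = 1×2 + 1
  2 = 2×1
so gcd(773, 338) = 1.
Back-substitute for Bézout coefficients:
  1 = 3 - 1×2
  ... = 338×(-263) + 773×(115)
So 338×-263 ≡ 1 (mod 773), and -263 mod 773 = 510.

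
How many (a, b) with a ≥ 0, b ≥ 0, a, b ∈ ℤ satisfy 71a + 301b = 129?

0

gcd(301, 71) = 1.
By Bézout, 71*(106) + 301*(-25) = 1.
One solution: (129, -30).
General: a = 129 + 301t, b = -30 - 71t.
a ≥ 0 ⇒ t ≥ 0; b ≥ 0 ⇒ t ≤ -1. So t ∈ [0, -1]: 0 solutions.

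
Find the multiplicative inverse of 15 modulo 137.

64

gcd(137, 15) = 1  (137 = 9·15 + 2, 15 = 7·2 + 1, 2 = 2·1).
Back-substituting, 15·(64) + 137·(-7) = 1.
So 15·64 ≡ 1 (mod 137), and 64 mod 137 = 64.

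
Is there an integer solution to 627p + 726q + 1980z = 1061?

no

gcd(726, 627) = 33  (726 = 1*627 + 99, 627 = 6*99 + 33, 99 = 3*33).
gcd(33, 1980) = 33.
33 does not divide 1061 (remainder 5), so no integer solutions.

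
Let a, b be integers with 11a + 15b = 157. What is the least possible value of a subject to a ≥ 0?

gcd(15, 11):
  15 = 1×11 + 4
  11 = 2×4 + 3
  4 = 1×3 + 1
  3 = 3×1
so gcd(15, 11) = 1.
1 divides 157, so solutions exist.
Back-substitute for Bézout coefficients:
  1 = 4 - 1×3
  ... = 11×(-4) + 15×(3)
Scale by 157/1 = 157: (a₀, b₀) = (-628, 471).
General solution: a = -628 + 15t, b = 471 - 11t for integer t.
a ≥ 0: smallest is -628 mod 15 = 2 (at t = 42), with b = 9.

2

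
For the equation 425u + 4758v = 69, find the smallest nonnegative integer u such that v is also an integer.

gcd(4758, 425):
  4758 = 11×425 + 83
  425 = 5×83 + 10
  83 = 8×10 + 3
  10 = 3×3 + 1
  3 = 3×1
so gcd(4758, 425) = 1.
1 divides 69, so solutions exist.
Back-substitute for Bézout coefficients:
  1 = 10 - 3×3
  ... = 425×(1433) + 4758×(-128)
Scale by 69/1 = 69: (u₀, v₀) = (98877, -8832).
General solution: u = 98877 + 4758t, v = -8832 - 425t for integer t.
u ≥ 0: smallest is 98877 mod 4758 = 3717 (at t = -20), with v = -332.

3717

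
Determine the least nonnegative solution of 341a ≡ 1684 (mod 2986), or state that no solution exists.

gcd(2986, 341) = 1  (2986 = 8×341 + 258, 341 = 1×258 + 83, 258 = 3×83 + 9, 83 = 9×9 + 2, 9 = 4×2 + 1, 2 = 2×1).
1 divides 1684, so solutions exist.
Back-substituting, 341×(-1331) + 2986×(152) = 1.
So 341×(-1331) ≡ 1 (mod 2986); multiply by 1684: a ≡ -2241404 (mod 2986).
Smallest nonnegative: a = -2241404 mod 2986 = 1082.

1082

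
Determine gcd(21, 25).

gcd(25, 21) = 1  (25 = 1×21 + 4, 21 = 5×4 + 1, 4 = 4×1).

1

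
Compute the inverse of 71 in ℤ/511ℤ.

36

gcd(511, 71) = 1.
By Bézout, 71*(36) + 511*(-5) = 1.
So 71*36 ≡ 1 (mod 511), and 36 mod 511 = 36.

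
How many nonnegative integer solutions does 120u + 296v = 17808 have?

4

gcd(296, 120) = 8.
By Bézout, 120×(5) + 296×(-2) = 8.
One solution: (30, 48).
General: u = 30 + 37t, v = 48 - 15t.
u ≥ 0 ⇒ t ≥ 0; v ≥ 0 ⇒ t ≤ 3. So t ∈ [0, 3]: 4 solutions.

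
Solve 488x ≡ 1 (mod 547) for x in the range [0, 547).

gcd(547, 488):
  547 = 1×488 + 59
  488 = 8×59 + 16
  59 = 3×16 + 11
  16 = 1×11 + 5
  11 = 2×5 + 1
  5 = 5×1
so gcd(547, 488) = 1.
Back-substitute for Bézout coefficients:
  1 = 11 - 2×5
  ... = 488×(-102) + 547×(91)
So 488×-102 ≡ 1 (mod 547), and -102 mod 547 = 445.

445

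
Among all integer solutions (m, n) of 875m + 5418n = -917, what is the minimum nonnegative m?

581

gcd(5418, 875):
  5418 = 6·875 + 168
  875 = 5·168 + 35
  168 = 4·35 + 28
  35 = 1·28 + 7
  28 = 4·7
so gcd(5418, 875) = 7.
7 divides -917, so solutions exist.
Back-substitute for Bézout coefficients:
  7 = 35 - 1·28
  ... = 875·(161) + 5418·(-26)
Scale by -917/7 = -131: (m₀, n₀) = (-21091, 3406).
General solution: m = -21091 + 774t, n = 3406 - 125t for integer t.
m ≥ 0: smallest is -21091 mod 774 = 581 (at t = 28), with n = -94.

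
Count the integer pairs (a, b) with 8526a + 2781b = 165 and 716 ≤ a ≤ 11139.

gcd(8526, 2781) = 3  (8526 = 3×2781 + 183, 2781 = 15×183 + 36, 183 = 5×36 + 3, 36 = 12×3).
Back-substituting, 8526×(76) + 2781×(-233) = 3.
Scale by 55: particular solution (4180, -12815); reduce a mod 927: (472, -1447).
General solution: a = 472 + 927t, b = -1447 - 2842t for integer t.
716 ≤ 472 + 927t ≤ 11139 gives t ∈ [1, 11], which is 11 values.

11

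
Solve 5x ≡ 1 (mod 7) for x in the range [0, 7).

3

gcd(7, 5) = 1.
By Bézout, 5*(3) + 7*(-2) = 1.
So 5*3 ≡ 1 (mod 7), and 3 mod 7 = 3.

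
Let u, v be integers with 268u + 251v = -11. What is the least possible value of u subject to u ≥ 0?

147

gcd(268, 251) = 1  (268 = 1·251 + 17, 251 = 14·17 + 13, 17 = 1·13 + 4, 13 = 3·4 + 1, 4 = 4·1).
1 divides -11, so solutions exist.
Back-substituting, 268·(-59) + 251·(63) = 1.
Scale by -11/1 = -11: (u₀, v₀) = (649, -693).
General solution: u = 649 + 251t, v = -693 - 268t for integer t.
u ≥ 0: smallest is 649 mod 251 = 147 (at t = -2), with v = -157.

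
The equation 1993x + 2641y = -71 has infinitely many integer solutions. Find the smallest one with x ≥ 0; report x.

102

gcd(2641, 1993) = 1.
1 divides -71, so solutions exist.
By Bézout, 1993×(-485) + 2641×(366) = 1.
Scale by -71/1 = -71: (x₀, y₀) = (34435, -25986).
General solution: x = 34435 + 2641t, y = -25986 - 1993t for integer t.
x ≥ 0: smallest is 34435 mod 2641 = 102 (at t = -13), with y = -77.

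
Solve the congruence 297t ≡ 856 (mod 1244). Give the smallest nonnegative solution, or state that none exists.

472

gcd(1244, 297) = 1.
1 divides 856, so solutions exist.
By Bézout, 297×(-511) + 1244×(122) = 1.
So 297×(-511) ≡ 1 (mod 1244); multiply by 856: t ≡ -437416 (mod 1244).
Smallest nonnegative: t = -437416 mod 1244 = 472.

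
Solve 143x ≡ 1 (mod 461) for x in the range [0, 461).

216

gcd(461, 143):
  461 = 3×143 + 32
  143 = 4×32 + 15
  32 = 2×15 + 2
  15 = 7×2 + 1
  2 = 2×1
so gcd(461, 143) = 1.
Back-substitute for Bézout coefficients:
  1 = 15 - 7×2
  ... = 143×(216) + 461×(-67)
So 143×216 ≡ 1 (mod 461), and 216 mod 461 = 216.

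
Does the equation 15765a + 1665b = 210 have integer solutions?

gcd(15765, 1665):
  15765 = 9*1665 + 780
  1665 = 2*780 + 105
  780 = 7*105 + 45
  105 = 2*45 + 15
  45 = 3*15
so gcd(15765, 1665) = 15.
15 divides 210, so integer solutions exist.

yes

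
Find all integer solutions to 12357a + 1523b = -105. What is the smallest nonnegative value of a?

17

gcd(12357, 1523) = 1  (12357 = 8×1523 + 173, 1523 = 8×173 + 139, 173 = 1×139 + 34, 139 = 4×34 + 3, 34 = 11×3 + 1, 3 = 3×1).
1 divides -105, so solutions exist.
Back-substituting, 12357×(493) + 1523×(-4000) = 1.
Scale by -105/1 = -105: (a₀, b₀) = (-51765, 420000).
General solution: a = -51765 + 1523t, b = 420000 - 12357t for integer t.
a ≥ 0: smallest is -51765 mod 1523 = 17 (at t = 34), with b = -138.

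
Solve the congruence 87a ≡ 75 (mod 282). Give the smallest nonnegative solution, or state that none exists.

43

gcd(282, 87) = 3  (282 = 3*87 + 21, 87 = 4*21 + 3, 21 = 7*3).
3 divides 75, so solutions exist.
Back-substituting, 87*(13) + 282*(-4) = 3.
So 87*(13) ≡ 3 (mod 282); multiply by 25: a ≡ 325 (mod 94).
Smallest nonnegative: a = 325 mod 94 = 43.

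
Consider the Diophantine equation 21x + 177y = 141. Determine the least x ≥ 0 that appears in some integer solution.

32

gcd(177, 21) = 3.
3 divides 141, so solutions exist.
By Bézout, 21×(17) + 177×(-2) = 3.
Scale by 141/3 = 47: (x₀, y₀) = (799, -94).
General solution: x = 799 + 59t, y = -94 - 7t for integer t.
x ≥ 0: smallest is 799 mod 59 = 32 (at t = -13), with y = -3.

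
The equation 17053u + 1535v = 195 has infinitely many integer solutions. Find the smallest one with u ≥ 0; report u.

gcd(17053, 1535):
  17053 = 11·1535 + 168
  1535 = 9·168 + 23
  168 = 7·23 + 7
  23 = 3·7 + 2
  7 = 3·2 + 1
  2 = 2·1
so gcd(17053, 1535) = 1.
1 divides 195, so solutions exist.
Back-substitute for Bézout coefficients:
  1 = 7 - 3·2
  ... = 17053·(667) + 1535·(-7410)
Scale by 195/1 = 195: (u₀, v₀) = (130065, -1444950).
General solution: u = 130065 + 1535t, v = -1444950 - 17053t for integer t.
u ≥ 0: smallest is 130065 mod 1535 = 1125 (at t = -84), with v = -12498.

1125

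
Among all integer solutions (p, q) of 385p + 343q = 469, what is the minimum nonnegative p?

3

gcd(385, 343):
  385 = 1·343 + 42
  343 = 8·42 + 7
  42 = 6·7
so gcd(385, 343) = 7.
7 divides 469, so solutions exist.
Back-substitute for Bézout coefficients:
  7 = 343 - 8·42
  ... = 385·(-8) + 343·(9)
Scale by 469/7 = 67: (p₀, q₀) = (-536, 603).
General solution: p = -536 + 49t, q = 603 - 55t for integer t.
p ≥ 0: smallest is -536 mod 49 = 3 (at t = 11), with q = -2.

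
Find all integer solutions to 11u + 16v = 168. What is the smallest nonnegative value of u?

8

gcd(16, 11) = 1.
1 divides 168, so solutions exist.
By Bézout, 11·(3) + 16·(-2) = 1.
Scale by 168/1 = 168: (u₀, v₀) = (504, -336).
General solution: u = 504 + 16t, v = -336 - 11t for integer t.
u ≥ 0: smallest is 504 mod 16 = 8 (at t = -31), with v = 5.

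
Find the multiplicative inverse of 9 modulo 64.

gcd(64, 9) = 1  (64 = 7×9 + 1, 9 = 9×1).
Back-substituting, 9×(-7) + 64×(1) = 1.
So 9×-7 ≡ 1 (mod 64), and -7 mod 64 = 57.

57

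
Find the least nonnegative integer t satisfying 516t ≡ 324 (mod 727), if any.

660

gcd(727, 516):
  727 = 1×516 + 211
  516 = 2×211 + 94
  211 = 2×94 + 23
  94 = 4×23 + 2
  23 = 11×2 + 1
  2 = 2×1
so gcd(727, 516) = 1.
1 divides 324, so solutions exist.
Back-substitute for Bézout coefficients:
  1 = 23 - 11×2
  ... = 516×(-348) + 727×(247)
So 516×(-348) ≡ 1 (mod 727); multiply by 324: t ≡ -112752 (mod 727).
Smallest nonnegative: t = -112752 mod 727 = 660.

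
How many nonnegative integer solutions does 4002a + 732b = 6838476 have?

gcd(4002, 732) = 6  (4002 = 5·732 + 342, 732 = 2·342 + 48, 342 = 7·48 + 6, 48 = 8·6).
Back-substituting, 4002·(15) + 732·(-82) = 6.
Scale by 1139746: one solution is (17096190, -93459172). Reduce a mod 122: (86, 8872).
General: a = 86 + 122t, b = 8872 - 667t.
a ≥ 0 ⇒ t ≥ 0; b ≥ 0 ⇒ t ≤ 13. So t ∈ [0, 13]: 14 solutions.

14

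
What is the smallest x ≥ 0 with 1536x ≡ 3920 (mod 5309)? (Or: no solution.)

gcd(5309, 1536) = 1.
1 divides 3920, so solutions exist.
By Bézout, 1536*(-515) + 5309*(149) = 1.
So 1536*(-515) ≡ 1 (mod 5309); multiply by 3920: x ≡ -2018800 (mod 5309).
Smallest nonnegative: x = -2018800 mod 5309 = 3929.

3929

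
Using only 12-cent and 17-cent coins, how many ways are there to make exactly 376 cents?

Need nonnegative integers with 12j + 17k = 376.
gcd(12, 17) = 1, and 12·(-7) + 17·(5) = 1.
So (j₀, k₀) = (-2632, 1880); general j = -2632 + 17t, k = 1880 - 12t.
j ≥ 0 ⇒ t ≥ 155; k ≥ 0 ⇒ t ≤ 156. That's 2 values of t.

2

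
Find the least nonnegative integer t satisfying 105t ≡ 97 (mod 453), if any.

gcd(453, 105):
  453 = 4·105 + 33
  105 = 3·33 + 6
  33 = 5·6 + 3
  6 = 2·3
so gcd(453, 105) = 3.
3 does not divide 97, so the congruence has no solution.

no solution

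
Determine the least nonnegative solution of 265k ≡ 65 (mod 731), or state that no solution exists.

gcd(731, 265):
  731 = 2*265 + 201
  265 = 1*201 + 64
  201 = 3*64 + 9
  64 = 7*9 + 1
  9 = 9*1
so gcd(731, 265) = 1.
1 divides 65, so solutions exist.
Back-substitute for Bézout coefficients:
  1 = 64 - 7*9
  ... = 265*(80) + 731*(-29)
So 265*(80) ≡ 1 (mod 731); multiply by 65: k ≡ 5200 (mod 731).
Smallest nonnegative: k = 5200 mod 731 = 83.

83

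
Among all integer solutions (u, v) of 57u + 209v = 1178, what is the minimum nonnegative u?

6

gcd(209, 57):
  209 = 3×57 + 38
  57 = 1×38 + 19
  38 = 2×19
so gcd(209, 57) = 19.
19 divides 1178, so solutions exist.
Back-substitute for Bézout coefficients:
  19 = 57 - 1×38
  ... = 57×(4) + 209×(-1)
Scale by 1178/19 = 62: (u₀, v₀) = (248, -62).
General solution: u = 248 + 11t, v = -62 - 3t for integer t.
u ≥ 0: smallest is 248 mod 11 = 6 (at t = -22), with v = 4.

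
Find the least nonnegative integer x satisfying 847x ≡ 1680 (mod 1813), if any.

gcd(1813, 847) = 7.
7 divides 1680, so solutions exist.
By Bézout, 847*(-122) + 1813*(57) = 7.
So 847*(-122) ≡ 7 (mod 1813); multiply by 240: x ≡ -29280 (mod 259).
Smallest nonnegative: x = -29280 mod 259 = 246.

246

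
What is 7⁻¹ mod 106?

91

gcd(106, 7):
  106 = 15*7 + 1
  7 = 7*1
so gcd(106, 7) = 1.
Back-substitute for Bézout coefficients:
  1 = 106 - 15*7
  ... = 7*(-15) + 106*(1)
So 7*-15 ≡ 1 (mod 106), and -15 mod 106 = 91.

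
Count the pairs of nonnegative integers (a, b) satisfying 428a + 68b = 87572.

gcd(428, 68) = 4  (428 = 6*68 + 20, 68 = 3*20 + 8, 20 = 2*8 + 4, 8 = 2*4).
Back-substituting, 428*(7) + 68*(-44) = 4.
Scale by 21893: one solution is (153251, -963292). Reduce a mod 17: (13, 1206).
General: a = 13 + 17t, b = 1206 - 107t.
a ≥ 0 ⇒ t ≥ 0; b ≥ 0 ⇒ t ≤ 11. So t ∈ [0, 11]: 12 solutions.

12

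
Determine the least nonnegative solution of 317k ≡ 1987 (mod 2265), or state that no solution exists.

gcd(2265, 317) = 1.
1 divides 1987, so solutions exist.
By Bézout, 317·(443) + 2265·(-62) = 1.
So 317·(443) ≡ 1 (mod 2265); multiply by 1987: k ≡ 880241 (mod 2265).
Smallest nonnegative: k = 880241 mod 2265 = 1421.

1421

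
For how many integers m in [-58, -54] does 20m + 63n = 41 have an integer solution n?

gcd(63, 20):
  63 = 3×20 + 3
  20 = 6×3 + 2
  3 = 1×2 + 1
  2 = 2×1
so gcd(63, 20) = 1.
Back-substitute for Bézout coefficients:
  1 = 3 - 1×2
  ... = 20×(-22) + 63×(7)
Scale by 41: particular solution (-902, 287); reduce m mod 63: (43, -13).
General solution: m = 43 + 63t, n = -13 - 20t for integer t.
-58 ≤ 43 + 63t ≤ -54 gives t ∈ [-1, -2], which is 0 values.

0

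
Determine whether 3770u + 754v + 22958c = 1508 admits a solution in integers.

gcd(3770, 754) = 754.
gcd(754, 22958) = 26.
26 divides 1508, so integer solutions exist.

yes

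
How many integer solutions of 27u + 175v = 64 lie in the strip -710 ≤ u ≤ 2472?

18

gcd(175, 27) = 1  (175 = 6·27 + 13, 27 = 2·13 + 1, 13 = 13·1).
Back-substituting, 27·(13) + 175·(-2) = 1.
Scale by 64: particular solution (832, -128); reduce u mod 175: (132, -20).
General solution: u = 132 + 175t, v = -20 - 27t for integer t.
-710 ≤ 132 + 175t ≤ 2472 gives t ∈ [-4, 13], which is 18 values.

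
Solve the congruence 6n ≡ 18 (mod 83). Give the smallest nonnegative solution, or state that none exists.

3

gcd(83, 6) = 1.
1 divides 18, so solutions exist.
By Bézout, 6*(14) + 83*(-1) = 1.
So 6*(14) ≡ 1 (mod 83); multiply by 18: n ≡ 252 (mod 83).
Smallest nonnegative: n = 252 mod 83 = 3.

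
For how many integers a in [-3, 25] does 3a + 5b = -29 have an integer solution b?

gcd(5, 3) = 1.
By Bézout, 3×(2) + 5×(-1) = 1.
Particular solution: (2, -7).
General solution: a = 2 + 5t, b = -7 - 3t for integer t.
-3 ≤ 2 + 5t ≤ 25 gives t ∈ [-1, 4], which is 6 values.

6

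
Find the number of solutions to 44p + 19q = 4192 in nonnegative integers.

gcd(44, 19):
  44 = 2*19 + 6
  19 = 3*6 + 1
  6 = 6*1
so gcd(44, 19) = 1.
Back-substitute for Bézout coefficients:
  1 = 19 - 3*6
  ... = 44*(-3) + 19*(7)
Scale by 4192: one solution is (-12576, 29344). Reduce p mod 19: (2, 216).
General: p = 2 + 19t, q = 216 - 44t.
p ≥ 0 ⇒ t ≥ 0; q ≥ 0 ⇒ t ≤ 4. So t ∈ [0, 4]: 5 solutions.

5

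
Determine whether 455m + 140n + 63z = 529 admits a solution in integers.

no

gcd(455, 140) = 35  (455 = 3*140 + 35, 140 = 4*35).
gcd(35, 63) = 7.
7 does not divide 529 (remainder 4), so no integer solutions.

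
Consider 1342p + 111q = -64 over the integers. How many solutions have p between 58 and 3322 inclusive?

gcd(1342, 111):
  1342 = 12*111 + 10
  111 = 11*10 + 1
  10 = 10*1
so gcd(1342, 111) = 1.
Back-substitute for Bézout coefficients:
  1 = 111 - 11*10
  ... = 1342*(-11) + 111*(133)
Scale by -64: particular solution (704, -8512); reduce p mod 111: (38, -460).
General solution: p = 38 + 111t, q = -460 - 1342t for integer t.
58 ≤ 38 + 111t ≤ 3322 gives t ∈ [1, 29], which is 29 values.

29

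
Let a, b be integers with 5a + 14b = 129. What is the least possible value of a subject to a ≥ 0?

9

gcd(14, 5):
  14 = 2×5 + 4
  5 = 1×4 + 1
  4 = 4×1
so gcd(14, 5) = 1.
1 divides 129, so solutions exist.
Back-substitute for Bézout coefficients:
  1 = 5 - 1×4
  ... = 5×(3) + 14×(-1)
Scale by 129/1 = 129: (a₀, b₀) = (387, -129).
General solution: a = 387 + 14t, b = -129 - 5t for integer t.
a ≥ 0: smallest is 387 mod 14 = 9 (at t = -27), with b = 6.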